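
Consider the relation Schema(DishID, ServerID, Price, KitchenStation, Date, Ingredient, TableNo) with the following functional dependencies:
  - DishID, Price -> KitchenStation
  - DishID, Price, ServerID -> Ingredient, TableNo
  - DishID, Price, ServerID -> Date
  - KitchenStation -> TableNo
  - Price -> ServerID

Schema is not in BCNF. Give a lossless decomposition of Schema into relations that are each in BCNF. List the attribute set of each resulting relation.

{Date, DishID, Ingredient, KitchenStation, Price}; {KitchenStation, TableNo}; {Price, ServerID}

Candidate key of the original relation: {DishID, Price}.
Within {Date, DishID, Ingredient, KitchenStation, Price, ServerID, TableNo}: {KitchenStation}⁺ ∩ {Date, DishID, Ingredient, KitchenStation, Price, ServerID, TableNo} = {KitchenStation, TableNo}, not the whole set, so KitchenStation -> TableNo violates BCNF; decompose into {KitchenStation, TableNo} and {Date, DishID, Ingredient, KitchenStation, Price, ServerID}.
{KitchenStation, TableNo} is in BCNF.
Within {Date, DishID, Ingredient, KitchenStation, Price, ServerID}: {Price}⁺ ∩ {Date, DishID, Ingredient, KitchenStation, Price, ServerID} = {Price, ServerID}, not the whole set, so Price -> ServerID violates BCNF; decompose into {Price, ServerID} and {Date, DishID, Ingredient, KitchenStation, Price}.
{Price, ServerID} is in BCNF.
{Date, DishID, Ingredient, KitchenStation, Price} is in BCNF.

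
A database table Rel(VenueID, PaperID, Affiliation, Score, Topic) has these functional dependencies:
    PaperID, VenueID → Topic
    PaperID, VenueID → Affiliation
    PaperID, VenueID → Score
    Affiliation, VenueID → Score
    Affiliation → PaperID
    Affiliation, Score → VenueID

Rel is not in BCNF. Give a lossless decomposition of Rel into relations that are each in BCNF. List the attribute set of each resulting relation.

Candidate keys of the original relation: {Affiliation, Score}, {Affiliation, VenueID}, {PaperID, VenueID}.
In {Affiliation, PaperID, Score, Topic, VenueID}, {Affiliation} is not a superkey ({Affiliation}⁺ restricted to this set is {Affiliation, PaperID}), so split on Affiliation → PaperID into {Affiliation, PaperID} and {Affiliation, Score, Topic, VenueID}.
{Affiliation, PaperID} has no BCNF violation.
{Affiliation, Score, Topic, VenueID} has no BCNF violation.

{Affiliation, PaperID}; {Affiliation, Score, Topic, VenueID}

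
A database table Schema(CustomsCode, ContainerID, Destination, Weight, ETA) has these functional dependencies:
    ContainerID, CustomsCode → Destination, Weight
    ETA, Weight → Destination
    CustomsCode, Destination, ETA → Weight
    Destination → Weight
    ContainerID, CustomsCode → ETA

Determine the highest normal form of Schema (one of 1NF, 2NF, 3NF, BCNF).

2NF

Candidate key: {ContainerID, CustomsCode}. Prime attributes: {ContainerID, CustomsCode}.
ETA, Weight → Destination breaks BCNF: {ETA, Weight}⁺ = {Destination, ETA, Weight}, so {ETA, Weight} is not a superkey.
Because {Destination} is non-prime and the left side of ETA, Weight → Destination is not a superkey, the relation is not in 3NF.
No non-prime attribute depends on a proper subset of any candidate key, so 2NF holds.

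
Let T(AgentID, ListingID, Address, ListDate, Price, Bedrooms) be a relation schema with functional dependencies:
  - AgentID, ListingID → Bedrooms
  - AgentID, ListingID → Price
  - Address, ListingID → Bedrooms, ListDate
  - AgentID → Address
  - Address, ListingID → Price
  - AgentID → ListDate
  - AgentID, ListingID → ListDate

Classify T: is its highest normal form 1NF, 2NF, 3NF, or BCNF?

Candidate key: {AgentID, ListingID}. Prime attributes: {AgentID, ListingID}.
For Address, ListingID → Bedrooms, ListDate we have {Address, ListingID}⁺ = {Address, Bedrooms, ListDate, ListingID, Price}; {Address, ListingID} is not a superkey, so BCNF fails.
Address, ListingID → Bedrooms, ListDate has non-prime {Bedrooms, ListDate} on the right and a non-superkey on the left, so 3NF fails.
Since {AgentID} ⊂ {AgentID, ListingID} and {AgentID}⁺ ⊇ {Address, ListDate} with {Address, ListDate} non-prime, there is a partial dependency; 2NF fails.

1NF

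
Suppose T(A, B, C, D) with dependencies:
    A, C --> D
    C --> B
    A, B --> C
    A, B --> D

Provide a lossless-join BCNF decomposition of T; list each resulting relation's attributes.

{A, C, D}; {B, C}

Candidate keys of the original relation: {A, B}, {A, C}.
Within {A, B, C, D}: {C}⁺ ∩ {A, B, C, D} = {B, C}, not the whole set, so C --> B violates BCNF; decompose into {B, C} and {A, C, D}.
{B, C}: every determinant is a superkey — BCNF.
{A, C, D}: every determinant is a superkey — BCNF.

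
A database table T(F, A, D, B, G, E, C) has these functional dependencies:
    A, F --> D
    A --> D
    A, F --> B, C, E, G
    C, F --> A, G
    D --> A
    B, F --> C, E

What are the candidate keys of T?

No FD produces {F}, so it must be in every candidate key.
{A, F} is a candidate key since {A, F}⁺ = {A, B, C, D, E, F, G} covers every attribute.
{B, F} is a candidate key since {B, F}⁺ = {A, B, C, D, E, F, G} covers every attribute.
{C, F} is a candidate key since {C, F}⁺ = {A, B, C, D, E, F, G} covers every attribute.
{D, F} is a candidate key since {D, F}⁺ = {A, B, C, D, E, F, G} covers every attribute.
Any other superkey properly contains one of these, so there are no further candidate keys.

{A, F}, {B, F}, {C, F}, {D, F}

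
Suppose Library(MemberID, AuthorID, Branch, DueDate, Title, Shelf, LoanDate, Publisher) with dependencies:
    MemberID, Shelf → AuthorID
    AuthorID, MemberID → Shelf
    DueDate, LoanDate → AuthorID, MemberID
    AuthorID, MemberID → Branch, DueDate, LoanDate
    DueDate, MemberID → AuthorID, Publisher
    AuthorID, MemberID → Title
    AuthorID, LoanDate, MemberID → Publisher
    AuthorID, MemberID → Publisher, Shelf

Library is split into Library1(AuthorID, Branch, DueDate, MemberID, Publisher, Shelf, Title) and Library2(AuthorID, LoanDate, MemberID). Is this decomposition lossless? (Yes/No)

Yes

Library1 ∩ Library2 = {AuthorID, MemberID}; its closure under F is {AuthorID, Branch, DueDate, LoanDate, MemberID, Publisher, Shelf, Title}.
This includes all of Library1, so the common attributes are a superkey of Library1 — the join is lossless.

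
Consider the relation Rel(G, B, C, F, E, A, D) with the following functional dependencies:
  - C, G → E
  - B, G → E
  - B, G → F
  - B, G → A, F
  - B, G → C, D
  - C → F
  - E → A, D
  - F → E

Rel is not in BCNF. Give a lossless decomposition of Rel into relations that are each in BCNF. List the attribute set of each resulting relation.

Candidate key of the original relation: {B, G}.
{A, B, C, D, E, F, G}: {C, G} determines {A, C, D, E, F, G} here but is not a superkey — split on C, G → A, D, E, F, giving {A, C, D, E, F, G} and {B, C, G}.
{A, C, D, E, F, G}: {C} determines {A, C, D, E, F} here but is not a superkey — split on C → A, D, E, F, giving {A, C, D, E, F} and {C, G}.
{A, C, D, E, F}: {E} determines {A, D, E} here but is not a superkey — split on E → A, D, giving {A, D, E} and {C, E, F}.
{A, D, E} has no BCNF violation.
{C, E, F}: {F} determines {E, F} here but is not a superkey — split on F → E, giving {E, F} and {C, F}.
{E, F} has no BCNF violation.
{C, F} has no BCNF violation.
{C, G} has no BCNF violation.
{B, C, G} has no BCNF violation.

{A, D, E}; {B, C, G}; {C, F}; {E, F}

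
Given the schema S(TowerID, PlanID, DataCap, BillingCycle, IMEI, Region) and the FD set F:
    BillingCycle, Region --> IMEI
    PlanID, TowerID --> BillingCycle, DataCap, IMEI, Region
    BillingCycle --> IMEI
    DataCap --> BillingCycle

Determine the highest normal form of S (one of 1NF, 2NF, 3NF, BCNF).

Candidate key: {PlanID, TowerID}. Prime attributes: {PlanID, TowerID}.
For BillingCycle, Region --> IMEI we have {BillingCycle, Region}⁺ = {BillingCycle, IMEI, Region}; {BillingCycle, Region} is not a superkey, so BCNF fails.
BillingCycle, Region --> IMEI has non-prime {IMEI} on the right and a non-superkey on the left, so 3NF fails.
No non-prime attribute depends on a proper subset of any candidate key, so 2NF holds.

2NF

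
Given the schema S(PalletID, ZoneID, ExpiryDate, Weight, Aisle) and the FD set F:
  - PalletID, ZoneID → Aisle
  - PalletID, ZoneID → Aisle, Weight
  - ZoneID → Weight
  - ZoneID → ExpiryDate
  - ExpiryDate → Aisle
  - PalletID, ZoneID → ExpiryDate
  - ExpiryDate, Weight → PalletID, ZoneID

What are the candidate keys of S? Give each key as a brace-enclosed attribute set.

{ZoneID}⁺ = {Aisle, ExpiryDate, PalletID, Weight, ZoneID}, which is every attribute, so {ZoneID} is a candidate key.
{ExpiryDate, Weight}⁺ = {Aisle, ExpiryDate, PalletID, Weight, ZoneID}, which is every attribute, so {ExpiryDate, Weight} is a candidate key.
These are minimal and exhaustive — every other superkey contains one of them.

{ExpiryDate, Weight}, {ZoneID}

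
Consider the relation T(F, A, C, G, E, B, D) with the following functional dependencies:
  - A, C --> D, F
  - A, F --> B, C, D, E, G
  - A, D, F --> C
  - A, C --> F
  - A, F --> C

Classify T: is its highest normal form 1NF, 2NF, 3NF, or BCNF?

BCNF

Candidate keys: {A, C}, {A, F}. Prime attributes: {A, C, F}.
Each dependency's left side is a superkey — BCNF holds.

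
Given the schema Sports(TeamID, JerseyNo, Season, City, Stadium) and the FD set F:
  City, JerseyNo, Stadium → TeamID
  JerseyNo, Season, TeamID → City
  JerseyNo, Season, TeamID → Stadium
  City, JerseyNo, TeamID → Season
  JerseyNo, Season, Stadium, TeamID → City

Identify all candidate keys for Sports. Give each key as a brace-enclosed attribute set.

{City, JerseyNo, Stadium}, {City, JerseyNo, TeamID}, {JerseyNo, Season, TeamID}

{JerseyNo} never appears on the right of any FD, so every key must include it.
Closure of {City, JerseyNo, Stadium} is {City, JerseyNo, Season, Stadium, TeamID}, the whole schema; {City, JerseyNo, Stadium} is a candidate key.
Closure of {City, JerseyNo, TeamID} is {City, JerseyNo, Season, Stadium, TeamID}, the whole schema; {City, JerseyNo, TeamID} is a candidate key.
Closure of {JerseyNo, Season, TeamID} is {City, JerseyNo, Season, Stadium, TeamID}, the whole schema; {JerseyNo, Season, TeamID} is a candidate key.
These are minimal and exhaustive — every other superkey contains one of them.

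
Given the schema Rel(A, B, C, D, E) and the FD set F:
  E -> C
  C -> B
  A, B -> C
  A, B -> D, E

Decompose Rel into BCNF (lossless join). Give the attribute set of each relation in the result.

{A, D, E}; {B, C}; {C, E}

Candidate keys of the original relation: {A, B}, {A, C}, {A, E}.
Within {A, B, C, D, E}: {E}⁺ ∩ {A, B, C, D, E} = {B, C, E}, not the whole set, so E -> B, C violates BCNF; decompose into {B, C, E} and {A, D, E}.
Within {B, C, E}: {C}⁺ ∩ {B, C, E} = {B, C}, not the whole set, so C -> B violates BCNF; decompose into {B, C} and {C, E}.
{B, C}: every determinant is a superkey — BCNF.
{C, E}: every determinant is a superkey — BCNF.
{A, D, E}: every determinant is a superkey — BCNF.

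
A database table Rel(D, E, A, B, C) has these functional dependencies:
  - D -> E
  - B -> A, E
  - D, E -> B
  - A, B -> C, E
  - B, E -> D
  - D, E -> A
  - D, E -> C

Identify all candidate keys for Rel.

{B}⁺ = {A, B, C, D, E}, which is every attribute, so {B} is a candidate key.
{D}⁺ = {A, B, C, D, E}, which is every attribute, so {D} is a candidate key.
These are minimal and exhaustive — every other superkey contains one of them.

{B}, {D}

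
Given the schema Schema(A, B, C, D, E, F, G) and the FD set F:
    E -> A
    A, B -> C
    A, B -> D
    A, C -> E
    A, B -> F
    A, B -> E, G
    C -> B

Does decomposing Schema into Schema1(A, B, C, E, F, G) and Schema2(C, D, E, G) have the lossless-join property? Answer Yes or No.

Common attributes: {C, E, G}; their closure is {A, B, C, D, E, F, G}.
This includes all of Schema1, so the common attributes are a superkey of Schema1 — the join is lossless.

Yes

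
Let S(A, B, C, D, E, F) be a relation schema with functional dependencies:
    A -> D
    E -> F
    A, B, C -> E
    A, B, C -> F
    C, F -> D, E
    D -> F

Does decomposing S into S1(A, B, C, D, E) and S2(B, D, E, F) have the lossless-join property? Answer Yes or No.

Yes

The shared attributes are {B, D, E} and {B, D, E}⁺ = {B, D, E, F}.
This includes all of S2, so the common attributes are a superkey of S2 — the join is lossless.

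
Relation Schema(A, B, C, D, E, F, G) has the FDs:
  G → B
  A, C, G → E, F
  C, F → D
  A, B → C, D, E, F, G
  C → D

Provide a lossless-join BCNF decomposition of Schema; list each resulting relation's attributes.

Candidate keys of the original relation: {A, B}, {A, G}.
In {A, B, C, D, E, F, G}, {G} is not a superkey ({G}⁺ restricted to this set is {B, G}), so split on G → B into {B, G} and {A, C, D, E, F, G}.
{B, G}: every determinant is a superkey — BCNF.
In {A, C, D, E, F, G}, {C, F} is not a superkey ({C, F}⁺ restricted to this set is {C, D, F}), so split on C, F → D into {C, D, F} and {A, C, E, F, G}.
In {C, D, F}, {C} is not a superkey ({C}⁺ restricted to this set is {C, D}), so split on C → D into {C, D} and {C, F}.
{C, D}: every determinant is a superkey — BCNF.
{C, F}: every determinant is a superkey — BCNF.
{A, C, E, F, G}: every determinant is a superkey — BCNF.

{A, C, E, F, G}; {B, G}; {C, D}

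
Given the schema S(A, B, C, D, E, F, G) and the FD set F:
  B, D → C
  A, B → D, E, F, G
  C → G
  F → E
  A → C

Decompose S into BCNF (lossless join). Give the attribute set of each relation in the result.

{A, B, D, F}; {B, C, D}; {C, G}; {E, F}

Candidate key of the original relation: {A, B}.
In {A, B, C, D, E, F, G}, {B, D} is not a superkey ({B, D}⁺ restricted to this set is {B, C, D, G}), so split on B, D → C, G into {B, C, D, G} and {A, B, D, E, F}.
In {B, C, D, G}, {C} is not a superkey ({C}⁺ restricted to this set is {C, G}), so split on C → G into {C, G} and {B, C, D}.
{C, G} is in BCNF.
{B, C, D} is in BCNF.
In {A, B, D, E, F}, {F} is not a superkey ({F}⁺ restricted to this set is {E, F}), so split on F → E into {E, F} and {A, B, D, F}.
{E, F} is in BCNF.
{A, B, D, F} is in BCNF.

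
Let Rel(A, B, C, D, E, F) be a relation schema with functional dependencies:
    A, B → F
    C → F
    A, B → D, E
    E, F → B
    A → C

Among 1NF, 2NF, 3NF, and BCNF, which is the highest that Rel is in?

Candidate keys: {A, B}, {A, E}. Prime attributes: {A, B, E}.
C → F breaks BCNF: {C}⁺ = {C, F}, so {C} is not a superkey.
Because {F} is non-prime and the left side of C → F is not a superkey, the relation is not in 3NF.
The proper key subset {A} of {A, B} determines non-prime {C, F}, so the relation is not even in 2NF.

1NF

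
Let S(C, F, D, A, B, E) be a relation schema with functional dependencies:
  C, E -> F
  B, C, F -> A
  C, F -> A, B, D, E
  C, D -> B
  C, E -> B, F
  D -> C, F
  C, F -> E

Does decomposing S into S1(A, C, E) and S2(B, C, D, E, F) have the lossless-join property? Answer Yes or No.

The shared attributes are {C, E} and {C, E}⁺ = {A, B, C, D, E, F}.
Since S1 ⊆ {A, B, C, D, E, F}, the intersection is a superkey of S1; the decomposition is lossless.

Yes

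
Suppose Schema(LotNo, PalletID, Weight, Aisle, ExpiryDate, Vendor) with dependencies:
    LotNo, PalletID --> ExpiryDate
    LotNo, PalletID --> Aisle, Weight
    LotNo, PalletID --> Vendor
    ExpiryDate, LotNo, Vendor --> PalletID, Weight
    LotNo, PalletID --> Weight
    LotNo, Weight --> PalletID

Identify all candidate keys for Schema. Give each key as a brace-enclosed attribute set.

{LotNo} never appears on the right of any FD, so every key must include it.
{LotNo, PalletID} is a candidate key since {LotNo, PalletID}⁺ = {Aisle, ExpiryDate, LotNo, PalletID, Vendor, Weight} covers every attribute.
{LotNo, Weight} is a candidate key since {LotNo, Weight}⁺ = {Aisle, ExpiryDate, LotNo, PalletID, Vendor, Weight} covers every attribute.
{ExpiryDate, LotNo, Vendor} is a candidate key since {ExpiryDate, LotNo, Vendor}⁺ = {Aisle, ExpiryDate, LotNo, PalletID, Vendor, Weight} covers every attribute.
These are minimal and exhaustive — every other superkey contains one of them.

{ExpiryDate, LotNo, Vendor}, {LotNo, PalletID}, {LotNo, Weight}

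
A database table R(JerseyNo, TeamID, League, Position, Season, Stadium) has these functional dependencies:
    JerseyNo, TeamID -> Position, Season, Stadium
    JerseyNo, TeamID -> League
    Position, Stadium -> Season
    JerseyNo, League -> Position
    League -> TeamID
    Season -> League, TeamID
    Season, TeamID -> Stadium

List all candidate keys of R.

{JerseyNo} never appears on the right of any FD, so every key must include it.
{JerseyNo, League} is a candidate key since {JerseyNo, League}⁺ = {JerseyNo, League, Position, Season, Stadium, TeamID} covers every attribute.
{JerseyNo, Season} is a candidate key since {JerseyNo, Season}⁺ = {JerseyNo, League, Position, Season, Stadium, TeamID} covers every attribute.
{JerseyNo, TeamID} is a candidate key since {JerseyNo, TeamID}⁺ = {JerseyNo, League, Position, Season, Stadium, TeamID} covers every attribute.
{JerseyNo, Position, Stadium} is a candidate key since {JerseyNo, Position, Stadium}⁺ = {JerseyNo, League, Position, Season, Stadium, TeamID} covers every attribute.
Any other superkey properly contains one of these, so there are no further candidate keys.

{JerseyNo, League}, {JerseyNo, Position, Stadium}, {JerseyNo, Season}, {JerseyNo, TeamID}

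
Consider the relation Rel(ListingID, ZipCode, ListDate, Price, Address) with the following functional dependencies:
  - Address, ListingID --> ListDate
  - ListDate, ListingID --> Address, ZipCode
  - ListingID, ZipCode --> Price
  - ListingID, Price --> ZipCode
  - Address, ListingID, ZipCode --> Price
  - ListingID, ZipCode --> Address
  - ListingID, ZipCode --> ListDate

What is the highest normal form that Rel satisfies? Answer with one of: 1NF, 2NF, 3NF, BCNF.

Candidate keys: {Address, ListingID}, {ListDate, ListingID}, {ListingID, Price}, {ListingID, ZipCode}. Prime attributes: {Address, ListDate, ListingID, Price, ZipCode}.
Every FD has a superkey on the left, so the relation is in BCNF.

BCNF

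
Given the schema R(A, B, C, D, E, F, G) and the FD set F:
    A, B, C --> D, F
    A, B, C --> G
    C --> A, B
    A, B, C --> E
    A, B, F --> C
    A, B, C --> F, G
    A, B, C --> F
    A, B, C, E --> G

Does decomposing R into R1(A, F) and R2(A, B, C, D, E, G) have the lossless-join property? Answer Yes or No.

The shared attributes are {A} and {A}⁺ = {A}.
R1 ⊄ {A} and R2 ⊄ {A}, so the split is lossy.

No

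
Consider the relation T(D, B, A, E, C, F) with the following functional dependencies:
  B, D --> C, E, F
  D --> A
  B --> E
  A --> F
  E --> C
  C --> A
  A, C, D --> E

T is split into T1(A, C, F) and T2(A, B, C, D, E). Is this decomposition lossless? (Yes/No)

The shared attributes are {A, C} and {A, C}⁺ = {A, C, F}.
Since T1 ⊆ {A, C, F}, the intersection is a superkey of T1; the decomposition is lossless.

Yes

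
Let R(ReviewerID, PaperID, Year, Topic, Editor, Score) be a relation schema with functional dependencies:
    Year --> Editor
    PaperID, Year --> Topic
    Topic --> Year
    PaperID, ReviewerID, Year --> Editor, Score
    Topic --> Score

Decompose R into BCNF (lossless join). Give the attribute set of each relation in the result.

{Editor, Year}; {PaperID, ReviewerID, Year}; {PaperID, Topic}; {Score, Topic, Year}

Candidate keys of the original relation: {PaperID, ReviewerID, Topic}, {PaperID, ReviewerID, Year}.
In {Editor, PaperID, ReviewerID, Score, Topic, Year}, {Year} is not a superkey ({Year}⁺ restricted to this set is {Editor, Year}), so split on Year --> Editor into {Editor, Year} and {PaperID, ReviewerID, Score, Topic, Year}.
{Editor, Year}: every determinant is a superkey — BCNF.
In {PaperID, ReviewerID, Score, Topic, Year}, {PaperID, Year} is not a superkey ({PaperID, Year}⁺ restricted to this set is {PaperID, Score, Topic, Year}), so split on PaperID, Year --> Score, Topic into {PaperID, Score, Topic, Year} and {PaperID, ReviewerID, Year}.
In {PaperID, Score, Topic, Year}, {Topic} is not a superkey ({Topic}⁺ restricted to this set is {Score, Topic, Year}), so split on Topic --> Score, Year into {Score, Topic, Year} and {PaperID, Topic}.
{Score, Topic, Year}: every determinant is a superkey — BCNF.
{PaperID, Topic}: every determinant is a superkey — BCNF.
{PaperID, ReviewerID, Year}: every determinant is a superkey — BCNF.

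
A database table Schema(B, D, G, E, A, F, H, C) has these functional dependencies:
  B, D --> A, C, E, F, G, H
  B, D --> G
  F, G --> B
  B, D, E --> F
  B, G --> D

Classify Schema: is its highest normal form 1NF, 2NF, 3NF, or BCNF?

BCNF

Candidate keys: {B, D}, {B, G}, {F, G}. Prime attributes: {B, D, F, G}.
The left-hand side of every FD is a superkey, so BCNF is satisfied.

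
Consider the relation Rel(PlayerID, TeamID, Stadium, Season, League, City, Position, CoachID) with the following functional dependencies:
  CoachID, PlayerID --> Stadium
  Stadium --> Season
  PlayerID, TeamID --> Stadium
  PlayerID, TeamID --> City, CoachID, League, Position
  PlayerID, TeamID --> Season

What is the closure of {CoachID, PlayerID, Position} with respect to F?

{CoachID, PlayerID, Position, Season, Stadium}

Start with {CoachID, PlayerID, Position}.
CoachID, PlayerID --> Stadium applies; add {Stadium} → now {CoachID, PlayerID, Position, Stadium}.
Stadium --> Season applies; add {Season} → now {CoachID, PlayerID, Position, Season, Stadium}.
No further FD applies.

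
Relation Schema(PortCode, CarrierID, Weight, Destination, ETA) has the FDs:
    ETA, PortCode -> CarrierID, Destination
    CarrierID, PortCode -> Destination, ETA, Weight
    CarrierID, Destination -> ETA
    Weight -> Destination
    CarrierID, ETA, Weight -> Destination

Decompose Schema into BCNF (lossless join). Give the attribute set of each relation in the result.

Candidate keys of the original relation: {CarrierID, PortCode}, {ETA, PortCode}.
{CarrierID, Destination, ETA, PortCode, Weight}: {CarrierID, Destination} determines {CarrierID, Destination, ETA} here but is not a superkey — split on CarrierID, Destination -> ETA, giving {CarrierID, Destination, ETA} and {CarrierID, Destination, PortCode, Weight}.
{CarrierID, Destination, ETA} is in BCNF.
{CarrierID, Destination, PortCode, Weight}: {Weight} determines {Destination, Weight} here but is not a superkey — split on Weight -> Destination, giving {Destination, Weight} and {CarrierID, PortCode, Weight}.
{Destination, Weight} is in BCNF.
{CarrierID, PortCode, Weight} is in BCNF.

{CarrierID, Destination, ETA}; {CarrierID, PortCode, Weight}; {Destination, Weight}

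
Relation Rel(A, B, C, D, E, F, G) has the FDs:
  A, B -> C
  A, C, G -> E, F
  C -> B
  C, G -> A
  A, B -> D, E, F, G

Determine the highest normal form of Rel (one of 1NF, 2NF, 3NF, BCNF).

3NF

Candidate keys: {A, B}, {A, C}, {C, G}. Prime attributes: {A, B, C, G}.
For C -> B we have {C}⁺ = {B, C}; {C} is not a superkey, so BCNF fails.
Since {B} ⊆ prime attributes and every other non-superkey FD also has a prime right side, the schema is in 3NF.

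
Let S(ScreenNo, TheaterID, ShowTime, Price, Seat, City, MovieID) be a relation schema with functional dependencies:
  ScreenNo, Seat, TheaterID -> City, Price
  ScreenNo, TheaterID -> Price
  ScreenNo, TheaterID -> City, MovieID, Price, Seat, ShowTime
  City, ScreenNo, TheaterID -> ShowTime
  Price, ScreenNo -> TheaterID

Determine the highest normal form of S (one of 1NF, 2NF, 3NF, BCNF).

Candidate keys: {Price, ScreenNo}, {ScreenNo, TheaterID}. Prime attributes: {Price, ScreenNo, TheaterID}.
The left-hand side of every FD is a superkey, so BCNF is satisfied.

BCNF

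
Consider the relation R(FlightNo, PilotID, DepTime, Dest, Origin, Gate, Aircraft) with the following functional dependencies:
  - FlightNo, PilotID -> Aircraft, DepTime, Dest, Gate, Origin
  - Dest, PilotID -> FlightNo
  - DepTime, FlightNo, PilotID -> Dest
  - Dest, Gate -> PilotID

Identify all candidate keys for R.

{Dest, Gate}, {Dest, PilotID}, {FlightNo, PilotID}

Closure of {Dest, Gate} is {Aircraft, DepTime, Dest, FlightNo, Gate, Origin, PilotID}, the whole schema; {Dest, Gate} is a candidate key.
Closure of {Dest, PilotID} is {Aircraft, DepTime, Dest, FlightNo, Gate, Origin, PilotID}, the whole schema; {Dest, PilotID} is a candidate key.
Closure of {FlightNo, PilotID} is {Aircraft, DepTime, Dest, FlightNo, Gate, Origin, PilotID}, the whole schema; {FlightNo, PilotID} is a candidate key.
Any other superkey properly contains one of these, so there are no further candidate keys.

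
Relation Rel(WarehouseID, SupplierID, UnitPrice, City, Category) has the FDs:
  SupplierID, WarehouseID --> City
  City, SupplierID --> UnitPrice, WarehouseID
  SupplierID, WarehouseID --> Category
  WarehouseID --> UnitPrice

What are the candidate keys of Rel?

{City, SupplierID}, {SupplierID, WarehouseID}

Attributes never on any right-hand side: {SupplierID} — every candidate key must contain it.
{City, SupplierID}⁺ = {Category, City, SupplierID, UnitPrice, WarehouseID}, which is every attribute, so {City, SupplierID} is a candidate key.
{SupplierID, WarehouseID}⁺ = {Category, City, SupplierID, UnitPrice, WarehouseID}, which is every attribute, so {SupplierID, WarehouseID} is a candidate key.
Any other superkey properly contains one of these, so there are no further candidate keys.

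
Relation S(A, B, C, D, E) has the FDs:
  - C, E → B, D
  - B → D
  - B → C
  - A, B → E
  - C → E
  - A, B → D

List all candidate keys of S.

{A, B}, {A, C}

No FD produces {A}, so it must be in every candidate key.
{A, B}⁺ = {A, B, C, D, E}, which is every attribute, so {A, B} is a candidate key.
{A, C}⁺ = {A, B, C, D, E}, which is every attribute, so {A, C} is a candidate key.
No proper subset of any of these is a key, and no other minimal superkey exists.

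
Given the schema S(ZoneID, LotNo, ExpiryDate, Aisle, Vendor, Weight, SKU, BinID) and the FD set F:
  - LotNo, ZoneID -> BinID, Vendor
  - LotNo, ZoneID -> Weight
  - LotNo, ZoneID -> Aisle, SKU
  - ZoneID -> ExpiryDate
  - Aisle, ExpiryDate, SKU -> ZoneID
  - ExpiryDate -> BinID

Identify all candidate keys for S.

{LotNo} never appears on the right of any FD, so every key must include it.
{LotNo, ZoneID} is a candidate key since {LotNo, ZoneID}⁺ = {Aisle, BinID, ExpiryDate, LotNo, SKU, Vendor, Weight, ZoneID} covers every attribute.
{Aisle, ExpiryDate, LotNo, SKU} is a candidate key since {Aisle, ExpiryDate, LotNo, SKU}⁺ = {Aisle, BinID, ExpiryDate, LotNo, SKU, Vendor, Weight, ZoneID} covers every attribute.
These are minimal and exhaustive — every other superkey contains one of them.

{Aisle, ExpiryDate, LotNo, SKU}, {LotNo, ZoneID}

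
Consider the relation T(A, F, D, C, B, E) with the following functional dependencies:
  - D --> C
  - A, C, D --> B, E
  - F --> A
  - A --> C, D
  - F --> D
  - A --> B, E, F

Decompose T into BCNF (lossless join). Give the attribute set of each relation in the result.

Candidate keys of the original relation: {A}, {F}.
Within {A, B, C, D, E, F}: {D}⁺ ∩ {A, B, C, D, E, F} = {C, D}, not the whole set, so D --> C violates BCNF; decompose into {C, D} and {A, B, D, E, F}.
{C, D} is in BCNF.
{A, B, D, E, F} is in BCNF.

{A, B, D, E, F}; {C, D}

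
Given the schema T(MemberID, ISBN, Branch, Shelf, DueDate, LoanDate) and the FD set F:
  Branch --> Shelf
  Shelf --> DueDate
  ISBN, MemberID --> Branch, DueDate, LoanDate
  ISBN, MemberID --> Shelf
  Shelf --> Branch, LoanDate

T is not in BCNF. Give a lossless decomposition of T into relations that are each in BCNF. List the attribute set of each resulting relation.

Candidate key of the original relation: {ISBN, MemberID}.
In {Branch, DueDate, ISBN, LoanDate, MemberID, Shelf}, {Branch} is not a superkey ({Branch}⁺ restricted to this set is {Branch, DueDate, LoanDate, Shelf}), so split on Branch --> DueDate, LoanDate, Shelf into {Branch, DueDate, LoanDate, Shelf} and {Branch, ISBN, MemberID}.
{Branch, DueDate, LoanDate, Shelf}: every determinant is a superkey — BCNF.
{Branch, ISBN, MemberID}: every determinant is a superkey — BCNF.

{Branch, DueDate, LoanDate, Shelf}; {Branch, ISBN, MemberID}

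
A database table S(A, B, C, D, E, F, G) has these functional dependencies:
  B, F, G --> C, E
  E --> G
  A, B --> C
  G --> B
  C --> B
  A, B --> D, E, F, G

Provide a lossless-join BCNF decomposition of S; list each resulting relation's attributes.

Candidate keys of the original relation: {A, B}, {A, C}, {A, E}, {A, G}.
Within {A, B, C, D, E, F, G}: {B, F, G}⁺ ∩ {A, B, C, D, E, F, G} = {B, C, E, F, G}, not the whole set, so B, F, G --> C, E violates BCNF; decompose into {B, C, E, F, G} and {A, B, D, F, G}.
Within {B, C, E, F, G}: {E}⁺ ∩ {B, C, E, F, G} = {B, E, G}, not the whole set, so E --> B, G violates BCNF; decompose into {B, E, G} and {C, E, F}.
Within {B, E, G}: {G}⁺ ∩ {B, E, G} = {B, G}, not the whole set, so G --> B violates BCNF; decompose into {B, G} and {E, G}.
{B, G} is in BCNF.
{E, G} is in BCNF.
{C, E, F} is in BCNF.
Within {A, B, D, F, G}: {G}⁺ ∩ {A, B, D, F, G} = {B, G}, not the whole set, so G --> B violates BCNF; decompose into {B, G} and {A, D, F, G}.
{B, G} is in BCNF.
{A, D, F, G} is in BCNF.

{A, D, F, G}; {B, G}; {C, E, F}; {E, G}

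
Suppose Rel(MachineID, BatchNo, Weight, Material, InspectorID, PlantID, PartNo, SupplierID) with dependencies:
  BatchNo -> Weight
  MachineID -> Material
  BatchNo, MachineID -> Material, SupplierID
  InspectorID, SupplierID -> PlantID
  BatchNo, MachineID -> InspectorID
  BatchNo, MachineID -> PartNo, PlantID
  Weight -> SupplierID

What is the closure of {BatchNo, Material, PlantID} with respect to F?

Start with {BatchNo, Material, PlantID}.
BatchNo -> Weight applies; add {Weight} → now {BatchNo, Material, PlantID, Weight}.
Weight -> SupplierID applies; add {SupplierID} → now {BatchNo, Material, PlantID, SupplierID, Weight}.
No further FD applies.

{BatchNo, Material, PlantID, SupplierID, Weight}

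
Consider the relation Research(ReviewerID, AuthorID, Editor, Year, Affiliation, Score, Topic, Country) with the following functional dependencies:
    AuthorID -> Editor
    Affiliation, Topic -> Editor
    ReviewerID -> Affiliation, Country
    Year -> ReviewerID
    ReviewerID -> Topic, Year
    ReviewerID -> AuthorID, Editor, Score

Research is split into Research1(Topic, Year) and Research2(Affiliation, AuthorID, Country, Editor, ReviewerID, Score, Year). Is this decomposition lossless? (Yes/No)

Yes

The shared attributes are {Year} and {Year}⁺ = {Affiliation, AuthorID, Country, Editor, ReviewerID, Score, Topic, Year}.
Since Research1 ⊆ {Affiliation, AuthorID, Country, Editor, ReviewerID, Score, Topic, Year}, the intersection is a superkey of Research1; the decomposition is lossless.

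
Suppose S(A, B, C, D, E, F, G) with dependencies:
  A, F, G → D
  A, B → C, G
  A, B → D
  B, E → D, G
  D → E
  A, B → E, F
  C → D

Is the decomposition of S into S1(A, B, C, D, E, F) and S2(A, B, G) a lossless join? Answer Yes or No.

Yes

Common attributes: {A, B}; their closure is {A, B, C, D, E, F, G}.
This includes all of S1, so the common attributes are a superkey of S1 — the join is lossless.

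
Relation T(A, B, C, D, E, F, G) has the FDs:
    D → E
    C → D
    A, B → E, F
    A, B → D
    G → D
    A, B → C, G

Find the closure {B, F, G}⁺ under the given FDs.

Start with {B, F, G}.
G → D applies; add {D} → now {B, D, F, G}.
D → E applies; add {E} → now {B, D, E, F, G}.
No further FD applies.

{B, D, E, F, G}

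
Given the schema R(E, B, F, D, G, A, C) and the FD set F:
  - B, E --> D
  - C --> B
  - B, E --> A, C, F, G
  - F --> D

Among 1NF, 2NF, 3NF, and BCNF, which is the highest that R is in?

Candidate keys: {B, E}, {C, E}. Prime attributes: {B, C, E}.
C --> B breaks BCNF: {C}⁺ = {B, C}, so {C} is not a superkey.
F --> D determines the non-prime attribute {D} from a non-superkey — 3NF is violated.
No proper subset of a key has a non-prime attribute in its closure, so there is no partial dependency; 2NF holds.

2NF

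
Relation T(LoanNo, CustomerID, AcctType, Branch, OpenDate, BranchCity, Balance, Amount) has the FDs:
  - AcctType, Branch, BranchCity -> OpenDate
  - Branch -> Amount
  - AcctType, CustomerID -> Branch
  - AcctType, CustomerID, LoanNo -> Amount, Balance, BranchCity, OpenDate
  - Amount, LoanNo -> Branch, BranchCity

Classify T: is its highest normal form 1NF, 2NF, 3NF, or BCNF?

1NF

Candidate key: {AcctType, CustomerID, LoanNo}. Prime attributes: {AcctType, CustomerID, LoanNo}.
For AcctType, Branch, BranchCity -> OpenDate we have {AcctType, Branch, BranchCity}⁺ = {AcctType, Amount, Branch, BranchCity, OpenDate}; {AcctType, Branch, BranchCity} is not a superkey, so BCNF fails.
Because {OpenDate} is non-prime and the left side of AcctType, Branch, BranchCity -> OpenDate is not a superkey, the relation is not in 3NF.
Since {AcctType, CustomerID} ⊂ {AcctType, CustomerID, LoanNo} and {AcctType, CustomerID}⁺ ⊇ {Amount, Branch} with {Amount, Branch} non-prime, there is a partial dependency; 2NF fails.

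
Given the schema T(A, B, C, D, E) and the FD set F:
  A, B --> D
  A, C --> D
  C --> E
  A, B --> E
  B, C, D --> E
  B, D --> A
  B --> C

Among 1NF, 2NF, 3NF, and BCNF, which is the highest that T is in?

Candidate keys: {A, B}, {B, D}. Prime attributes: {A, B, D}.
A, C --> D breaks BCNF: {A, C}⁺ = {A, C, D, E}, so {A, C} is not a superkey.
C --> E determines the non-prime attribute {E} from a non-superkey — 3NF is violated.
{B} is a proper subset of the key {A, B}, and {B}⁺ contains the non-prime attributes {C, E} — a partial dependency, so 2NF is violated.

1NF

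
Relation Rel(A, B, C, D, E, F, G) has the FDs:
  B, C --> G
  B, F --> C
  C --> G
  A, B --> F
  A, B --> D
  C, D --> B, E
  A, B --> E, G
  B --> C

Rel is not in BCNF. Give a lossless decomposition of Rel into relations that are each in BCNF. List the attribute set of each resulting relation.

{A, B, D, F}; {B, C}; {B, D, E}; {C, G}

Candidate keys of the original relation: {A, B}, {A, C, D}.
In {A, B, C, D, E, F, G}, {B, C} is not a superkey ({B, C}⁺ restricted to this set is {B, C, G}), so split on B, C --> G into {B, C, G} and {A, B, C, D, E, F}.
In {B, C, G}, {C} is not a superkey ({C}⁺ restricted to this set is {C, G}), so split on C --> G into {C, G} and {B, C}.
{C, G}: every determinant is a superkey — BCNF.
{B, C}: every determinant is a superkey — BCNF.
In {A, B, C, D, E, F}, {B, F} is not a superkey ({B, F}⁺ restricted to this set is {B, C, F}), so split on B, F --> C into {B, C, F} and {A, B, D, E, F}.
In {B, C, F}, {B} is not a superkey ({B}⁺ restricted to this set is {B, C}), so split on B --> C into {B, C} and {B, F}.
{B, C}: every determinant is a superkey — BCNF.
{B, F}: every determinant is a superkey — BCNF.
In {A, B, D, E, F}, {B, D} is not a superkey ({B, D}⁺ restricted to this set is {B, D, E}), so split on B, D --> E into {B, D, E} and {A, B, D, F}.
{B, D, E}: every determinant is a superkey — BCNF.
{A, B, D, F}: every determinant is a superkey — BCNF.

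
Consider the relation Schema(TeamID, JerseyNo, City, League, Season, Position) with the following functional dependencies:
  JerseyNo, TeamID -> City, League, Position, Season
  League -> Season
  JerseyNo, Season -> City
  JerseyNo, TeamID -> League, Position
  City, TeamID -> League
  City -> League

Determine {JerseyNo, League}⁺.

Start with {JerseyNo, League}.
League -> Season applies; add {Season} → now {JerseyNo, League, Season}.
JerseyNo, Season -> City applies; add {City} → now {City, JerseyNo, League, Season}.
No further FD applies.

{City, JerseyNo, League, Season}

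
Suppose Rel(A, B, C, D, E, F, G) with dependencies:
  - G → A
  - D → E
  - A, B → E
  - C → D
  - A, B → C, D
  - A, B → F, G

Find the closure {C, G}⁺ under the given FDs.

{A, C, D, E, G}

Start with {C, G}.
G → A applies; add {A} → now {A, C, G}.
C → D applies; add {D} → now {A, C, D, G}.
D → E applies; add {E} → now {A, C, D, E, G}.
No further FD applies.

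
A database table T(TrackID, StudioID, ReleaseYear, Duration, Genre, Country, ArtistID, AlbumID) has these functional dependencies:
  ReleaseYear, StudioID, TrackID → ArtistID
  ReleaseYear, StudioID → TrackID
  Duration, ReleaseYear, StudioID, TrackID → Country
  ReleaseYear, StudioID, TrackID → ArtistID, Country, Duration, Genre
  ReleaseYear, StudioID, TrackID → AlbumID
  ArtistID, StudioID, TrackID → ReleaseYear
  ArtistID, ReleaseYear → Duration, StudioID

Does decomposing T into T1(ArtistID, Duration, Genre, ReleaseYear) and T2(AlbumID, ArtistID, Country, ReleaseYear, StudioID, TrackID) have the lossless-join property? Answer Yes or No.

Yes

The shared attributes are {ArtistID, ReleaseYear} and {ArtistID, ReleaseYear}⁺ = {AlbumID, ArtistID, Country, Duration, Genre, ReleaseYear, StudioID, TrackID}.
T1 is contained in that closure, so T1 ∩ T2 → T1 holds and the join is lossless.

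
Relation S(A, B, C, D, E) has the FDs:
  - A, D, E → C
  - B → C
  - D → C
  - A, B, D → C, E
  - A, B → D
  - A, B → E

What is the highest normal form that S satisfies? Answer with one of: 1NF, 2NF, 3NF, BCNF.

Candidate key: {A, B}. Prime attributes: {A, B}.
For A, D, E → C we have {A, D, E}⁺ = {A, C, D, E}; {A, D, E} is not a superkey, so BCNF fails.
A, D, E → C determines the non-prime attribute {C} from a non-superkey — 3NF is violated.
{B} is a proper subset of the key {A, B}, and {B}⁺ contains the non-prime attribute {C} — a partial dependency, so 2NF is violated.

1NF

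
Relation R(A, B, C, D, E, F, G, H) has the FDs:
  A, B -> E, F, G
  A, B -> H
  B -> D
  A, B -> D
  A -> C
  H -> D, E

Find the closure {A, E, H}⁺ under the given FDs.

Start with {A, E, H}.
A -> C applies; add {C} → now {A, C, E, H}.
H -> D, E applies; add {D} → now {A, C, D, E, H}.
No further FD applies.

{A, C, D, E, H}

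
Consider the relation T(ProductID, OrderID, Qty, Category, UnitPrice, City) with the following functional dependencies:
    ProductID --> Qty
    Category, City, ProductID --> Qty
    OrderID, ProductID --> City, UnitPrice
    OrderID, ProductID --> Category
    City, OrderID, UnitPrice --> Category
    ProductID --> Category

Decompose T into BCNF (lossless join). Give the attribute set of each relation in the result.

Candidate key of the original relation: {OrderID, ProductID}.
Within {Category, City, OrderID, ProductID, Qty, UnitPrice}: {ProductID}⁺ ∩ {Category, City, OrderID, ProductID, Qty, UnitPrice} = {Category, ProductID, Qty}, not the whole set, so ProductID --> Category, Qty violates BCNF; decompose into {Category, ProductID, Qty} and {City, OrderID, ProductID, UnitPrice}.
{Category, ProductID, Qty}: every determinant is a superkey — BCNF.
{City, OrderID, ProductID, UnitPrice}: every determinant is a superkey — BCNF.

{Category, ProductID, Qty}; {City, OrderID, ProductID, UnitPrice}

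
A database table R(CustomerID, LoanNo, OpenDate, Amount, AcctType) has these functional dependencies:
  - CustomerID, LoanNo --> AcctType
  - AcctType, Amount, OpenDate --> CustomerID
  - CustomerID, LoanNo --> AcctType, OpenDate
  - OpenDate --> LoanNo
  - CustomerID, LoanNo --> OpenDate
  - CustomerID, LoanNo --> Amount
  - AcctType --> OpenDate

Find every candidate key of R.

{AcctType, Amount}, {AcctType, CustomerID}, {CustomerID, LoanNo}, {CustomerID, OpenDate}

{AcctType, Amount}⁺ = {AcctType, Amount, CustomerID, LoanNo, OpenDate} — all of the relation — so {AcctType, Amount} is a candidate key.
{AcctType, CustomerID}⁺ = {AcctType, Amount, CustomerID, LoanNo, OpenDate} — all of the relation — so {AcctType, CustomerID} is a candidate key.
{CustomerID, LoanNo}⁺ = {AcctType, Amount, CustomerID, LoanNo, OpenDate} — all of the relation — so {CustomerID, LoanNo} is a candidate key.
{CustomerID, OpenDate}⁺ = {AcctType, Amount, CustomerID, LoanNo, OpenDate} — all of the relation — so {CustomerID, OpenDate} is a candidate key.
Any other superkey properly contains one of these, so there are no further candidate keys.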